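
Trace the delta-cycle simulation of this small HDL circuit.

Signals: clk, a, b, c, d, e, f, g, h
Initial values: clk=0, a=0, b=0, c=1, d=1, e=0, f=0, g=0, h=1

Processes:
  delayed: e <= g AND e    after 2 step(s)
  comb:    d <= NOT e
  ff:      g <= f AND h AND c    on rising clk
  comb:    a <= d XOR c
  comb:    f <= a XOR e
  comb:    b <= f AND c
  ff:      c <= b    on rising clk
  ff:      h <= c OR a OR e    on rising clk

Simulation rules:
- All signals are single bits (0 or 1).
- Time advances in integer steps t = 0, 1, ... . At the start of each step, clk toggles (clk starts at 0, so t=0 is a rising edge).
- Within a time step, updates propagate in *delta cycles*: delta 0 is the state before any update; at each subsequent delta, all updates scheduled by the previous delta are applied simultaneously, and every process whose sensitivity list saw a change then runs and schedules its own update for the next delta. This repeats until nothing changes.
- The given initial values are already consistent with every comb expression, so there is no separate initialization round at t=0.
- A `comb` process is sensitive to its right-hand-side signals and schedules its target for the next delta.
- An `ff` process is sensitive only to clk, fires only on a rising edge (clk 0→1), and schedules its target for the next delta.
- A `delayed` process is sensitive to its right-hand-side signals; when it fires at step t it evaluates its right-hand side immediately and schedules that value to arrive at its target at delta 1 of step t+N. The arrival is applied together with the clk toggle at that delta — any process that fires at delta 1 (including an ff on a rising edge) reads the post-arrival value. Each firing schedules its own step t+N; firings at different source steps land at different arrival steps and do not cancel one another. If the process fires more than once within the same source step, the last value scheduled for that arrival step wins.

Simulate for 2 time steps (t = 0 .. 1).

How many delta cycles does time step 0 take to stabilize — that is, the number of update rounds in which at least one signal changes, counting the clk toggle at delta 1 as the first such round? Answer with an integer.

t0.Δ0 f=0 b=0 e=0 clk=0 h=1 a=0 g=0 c=1 d=1
t0.Δ1 f=0 b=0 e=0 clk=1 h=1 a=0 g=0 c=1 d=1
t0.Δ2 f=0 b=0 e=0 clk=1 h=1 a=0 g=0 c=0 d=1
t0.Δ3 f=0 b=0 e=0 clk=1 h=1 a=1 g=0 c=0 d=1
t0.Δ4 f=1 b=0 e=0 clk=1 h=1 a=1 g=0 c=0 d=1
t1.Δ0 f=1 b=0 e=0 clk=1 h=1 a=1 g=0 c=0 d=1
t1.Δ1 f=1 b=0 e=0 clk=0 h=1 a=1 g=0 c=0 d=1

4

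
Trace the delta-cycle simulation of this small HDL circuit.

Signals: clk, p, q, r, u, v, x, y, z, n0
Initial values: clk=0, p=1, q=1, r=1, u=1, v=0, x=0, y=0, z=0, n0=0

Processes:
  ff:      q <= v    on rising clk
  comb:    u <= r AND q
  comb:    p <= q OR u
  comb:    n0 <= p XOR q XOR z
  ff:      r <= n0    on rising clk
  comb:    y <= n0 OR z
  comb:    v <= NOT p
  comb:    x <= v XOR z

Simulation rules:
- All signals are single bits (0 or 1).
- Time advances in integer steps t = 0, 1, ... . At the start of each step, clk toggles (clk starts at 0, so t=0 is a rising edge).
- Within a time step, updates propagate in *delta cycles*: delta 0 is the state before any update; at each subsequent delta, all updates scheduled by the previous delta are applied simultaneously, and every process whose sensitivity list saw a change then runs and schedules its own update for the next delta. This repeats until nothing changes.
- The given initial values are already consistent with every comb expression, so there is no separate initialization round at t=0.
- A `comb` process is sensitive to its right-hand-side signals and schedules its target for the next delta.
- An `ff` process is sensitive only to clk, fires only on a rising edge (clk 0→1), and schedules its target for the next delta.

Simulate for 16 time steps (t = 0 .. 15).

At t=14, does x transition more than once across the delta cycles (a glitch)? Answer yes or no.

no

t=0 Δ0: p=1 u=1 q=1 r=1 z=0 clk=0 n0=0 y=0 v=0 x=0
  Δ1: clk:0→1
  Δ2: q:1→0, r:1→0
  Δ3: u:1→0, n0:0→1
  Δ4: p:1→0, y:0→1
  Δ5: n0:1→0, v:0→1
  Δ6: y:1→0, x:0→1
  (6Δ to stable)
t=1 Δ0: p=0 u=0 q=0 r=0 z=0 clk=1 n0=0 y=0 v=1 x=1
  Δ1: clk:1→0
  (1Δ to stable)
t=2 Δ0: p=0 u=0 q=0 r=0 z=0 clk=0 n0=0 y=0 v=1 x=1
  Δ1: clk:0→1
  Δ2: q:0→1
  Δ3: p:0→1, n0:0→1
  Δ4: n0:1→0, y:0→1, v:1→0
  Δ5: y:1→0, x:1→0
  (5Δ to stable)
t=3 Δ0: p=1 u=0 q=1 r=0 z=0 clk=1 n0=0 y=0 v=0 x=0
  Δ1: clk:1→0
  (1Δ to stable)
t=4 Δ0: p=1 u=0 q=1 r=0 z=0 clk=0 n0=0 y=0 v=0 x=0
  Δ1: clk:0→1
  Δ2: q:1→0
  Δ3: p:1→0, n0:0→1
  Δ4: n0:1→0, y:0→1, v:0→1
  Δ5: y:1→0, x:0→1
  (5Δ to stable)
t=5 Δ0: p=0 u=0 q=0 r=0 z=0 clk=1 n0=0 y=0 v=1 x=1
  Δ1: clk:1→0
  (1Δ to stable)
t=6 Δ0: p=0 u=0 q=0 r=0 z=0 clk=0 n0=0 y=0 v=1 x=1
  Δ1: clk:0→1
  Δ2: q:0→1
  Δ3: p:0→1, n0:0→1
  Δ4: n0:1→0, y:0→1, v:1→0
  Δ5: y:1→0, x:1→0
  (5Δ to stable)
t=7 Δ0: p=1 u=0 q=1 r=0 z=0 clk=1 n0=0 y=0 v=0 x=0
  Δ1: clk:1→0
  (1Δ to stable)
t=8 Δ0: p=1 u=0 q=1 r=0 z=0 clk=0 n0=0 y=0 v=0 x=0
  Δ1: clk:0→1
  Δ2: q:1→0
  Δ3: p:1→0, n0:0→1
  Δ4: n0:1→0, y:0→1, v:0→1
  Δ5: y:1→0, x:0→1
  (5Δ to stable)
t=9 Δ0: p=0 u=0 q=0 r=0 z=0 clk=1 n0=0 y=0 v=1 x=1
  Δ1: clk:1→0
  (1Δ to stable)
t=10 Δ0: p=0 u=0 q=0 r=0 z=0 clk=0 n0=0 y=0 v=1 x=1
  Δ1: clk:0→1
  Δ2: q:0→1
  Δ3: p:0→1, n0:0→1
  Δ4: n0:1→0, y:0→1, v:1→0
  Δ5: y:1→0, x:1→0
  (5Δ to stable)
t=11 Δ0: p=1 u=0 q=1 r=0 z=0 clk=1 n0=0 y=0 v=0 x=0
  Δ1: clk:1→0
  (1Δ to stable)
t=12 Δ0: p=1 u=0 q=1 r=0 z=0 clk=0 n0=0 y=0 v=0 x=0
  Δ1: clk:0→1
  Δ2: q:1→0
  Δ3: p:1→0, n0:0→1
  Δ4: n0:1→0, y:0→1, v:0→1
  Δ5: y:1→0, x:0→1
  (5Δ to stable)
t=13 Δ0: p=0 u=0 q=0 r=0 z=0 clk=1 n0=0 y=0 v=1 x=1
  Δ1: clk:1→0
  (1Δ to stable)
t=14 Δ0: p=0 u=0 q=0 r=0 z=0 clk=0 n0=0 y=0 v=1 x=1
  Δ1: clk:0→1
  Δ2: q:0→1
  Δ3: p:0→1, n0:0→1
  Δ4: n0:1→0, y:0→1, v:1→0
  Δ5: y:1→0, x:1→0
  (5Δ to stable)
t=15 Δ0: p=1 u=0 q=1 r=0 z=0 clk=1 n0=0 y=0 v=0 x=0
  Δ1: clk:1→0
  (1Δ to stable)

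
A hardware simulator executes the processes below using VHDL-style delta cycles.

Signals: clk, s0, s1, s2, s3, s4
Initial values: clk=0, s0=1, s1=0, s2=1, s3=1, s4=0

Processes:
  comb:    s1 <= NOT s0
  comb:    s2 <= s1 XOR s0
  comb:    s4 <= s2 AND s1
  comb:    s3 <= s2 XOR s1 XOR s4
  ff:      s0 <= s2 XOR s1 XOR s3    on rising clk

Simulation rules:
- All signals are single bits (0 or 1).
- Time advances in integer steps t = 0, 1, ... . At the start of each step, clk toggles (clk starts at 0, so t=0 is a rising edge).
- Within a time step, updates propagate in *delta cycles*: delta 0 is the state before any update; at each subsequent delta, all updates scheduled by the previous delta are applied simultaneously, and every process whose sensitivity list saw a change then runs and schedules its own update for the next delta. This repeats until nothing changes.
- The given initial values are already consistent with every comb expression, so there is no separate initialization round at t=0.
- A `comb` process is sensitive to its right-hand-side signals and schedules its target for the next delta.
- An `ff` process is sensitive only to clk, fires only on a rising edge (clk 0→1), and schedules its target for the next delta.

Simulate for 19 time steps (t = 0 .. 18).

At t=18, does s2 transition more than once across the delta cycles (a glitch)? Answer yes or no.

[bits: s0,clk,s4,s3,s2,s1]
t=0: Δ0=100110 Δ1=110110 Δ2=010110 Δ3=010101 Δ4=010111 Δ5=011011 Δ6=011111 | 6Δ
t=1: Δ0=011111 Δ1=001111 | 1Δ
t=2: Δ0=001111 Δ1=011111 Δ2=111111 Δ3=111100 Δ4=110110 | 4Δ
t=3: Δ0=110110 Δ1=100110 | 1Δ
t=4: Δ0=100110 Δ1=110110 Δ2=010110 Δ3=010101 Δ4=010111 Δ5=011011 Δ6=011111 | 6Δ
t=5: Δ0=011111 Δ1=001111 | 1Δ
t=6: Δ0=001111 Δ1=011111 Δ2=111111 Δ3=111100 Δ4=110110 | 4Δ
t=7: Δ0=110110 Δ1=100110 | 1Δ
t=8: Δ0=100110 Δ1=110110 Δ2=010110 Δ3=010101 Δ4=010111 Δ5=011011 Δ6=011111 | 6Δ
t=9: Δ0=011111 Δ1=001111 | 1Δ
t=10: Δ0=001111 Δ1=011111 Δ2=111111 Δ3=111100 Δ4=110110 | 4Δ
t=11: Δ0=110110 Δ1=100110 | 1Δ
t=12: Δ0=100110 Δ1=110110 Δ2=010110 Δ3=010101 Δ4=010111 Δ5=011011 Δ6=011111 | 6Δ
t=13: Δ0=011111 Δ1=001111 | 1Δ
t=14: Δ0=001111 Δ1=011111 Δ2=111111 Δ3=111100 Δ4=110110 | 4Δ
t=15: Δ0=110110 Δ1=100110 | 1Δ
t=16: Δ0=100110 Δ1=110110 Δ2=010110 Δ3=010101 Δ4=010111 Δ5=011011 Δ6=011111 | 6Δ
t=17: Δ0=011111 Δ1=001111 | 1Δ
t=18: Δ0=001111 Δ1=011111 Δ2=111111 Δ3=111100 Δ4=110110 | 4Δ

yes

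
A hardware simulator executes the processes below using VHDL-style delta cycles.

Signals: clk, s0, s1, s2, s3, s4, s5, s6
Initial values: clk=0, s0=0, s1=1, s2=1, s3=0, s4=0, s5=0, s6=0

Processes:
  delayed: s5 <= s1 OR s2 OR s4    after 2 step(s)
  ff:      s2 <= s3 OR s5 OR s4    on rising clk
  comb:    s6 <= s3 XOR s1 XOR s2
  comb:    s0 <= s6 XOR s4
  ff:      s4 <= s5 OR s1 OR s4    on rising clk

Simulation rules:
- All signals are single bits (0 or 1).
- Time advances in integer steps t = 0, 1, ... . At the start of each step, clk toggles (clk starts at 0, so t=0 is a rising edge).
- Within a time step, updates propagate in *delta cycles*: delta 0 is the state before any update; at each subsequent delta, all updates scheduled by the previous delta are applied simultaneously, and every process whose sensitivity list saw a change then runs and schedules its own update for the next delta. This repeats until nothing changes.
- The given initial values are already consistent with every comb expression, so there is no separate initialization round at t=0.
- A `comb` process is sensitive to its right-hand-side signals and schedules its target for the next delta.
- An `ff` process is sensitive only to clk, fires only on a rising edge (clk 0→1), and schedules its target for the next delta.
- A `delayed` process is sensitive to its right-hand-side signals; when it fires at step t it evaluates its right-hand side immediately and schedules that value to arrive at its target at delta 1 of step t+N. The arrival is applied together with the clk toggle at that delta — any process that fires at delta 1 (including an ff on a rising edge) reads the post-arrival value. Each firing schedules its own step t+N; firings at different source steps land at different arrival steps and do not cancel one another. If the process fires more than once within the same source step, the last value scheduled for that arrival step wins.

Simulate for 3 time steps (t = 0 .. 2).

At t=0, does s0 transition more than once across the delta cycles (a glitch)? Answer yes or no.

[bits: s3,s4,clk,s0,s5,s6,s1,s2]
t=0: Δ0=00000011 Δ1=00100011 Δ2=01100010 Δ3=01110110 Δ4=01100110 | 4Δ
t=1: Δ0=01100110 Δ1=01000110 | 1Δ
t=2: Δ0=01000110 Δ1=01101110 Δ2=01101111 Δ3=01101011 Δ4=01111011 | 4Δ

yes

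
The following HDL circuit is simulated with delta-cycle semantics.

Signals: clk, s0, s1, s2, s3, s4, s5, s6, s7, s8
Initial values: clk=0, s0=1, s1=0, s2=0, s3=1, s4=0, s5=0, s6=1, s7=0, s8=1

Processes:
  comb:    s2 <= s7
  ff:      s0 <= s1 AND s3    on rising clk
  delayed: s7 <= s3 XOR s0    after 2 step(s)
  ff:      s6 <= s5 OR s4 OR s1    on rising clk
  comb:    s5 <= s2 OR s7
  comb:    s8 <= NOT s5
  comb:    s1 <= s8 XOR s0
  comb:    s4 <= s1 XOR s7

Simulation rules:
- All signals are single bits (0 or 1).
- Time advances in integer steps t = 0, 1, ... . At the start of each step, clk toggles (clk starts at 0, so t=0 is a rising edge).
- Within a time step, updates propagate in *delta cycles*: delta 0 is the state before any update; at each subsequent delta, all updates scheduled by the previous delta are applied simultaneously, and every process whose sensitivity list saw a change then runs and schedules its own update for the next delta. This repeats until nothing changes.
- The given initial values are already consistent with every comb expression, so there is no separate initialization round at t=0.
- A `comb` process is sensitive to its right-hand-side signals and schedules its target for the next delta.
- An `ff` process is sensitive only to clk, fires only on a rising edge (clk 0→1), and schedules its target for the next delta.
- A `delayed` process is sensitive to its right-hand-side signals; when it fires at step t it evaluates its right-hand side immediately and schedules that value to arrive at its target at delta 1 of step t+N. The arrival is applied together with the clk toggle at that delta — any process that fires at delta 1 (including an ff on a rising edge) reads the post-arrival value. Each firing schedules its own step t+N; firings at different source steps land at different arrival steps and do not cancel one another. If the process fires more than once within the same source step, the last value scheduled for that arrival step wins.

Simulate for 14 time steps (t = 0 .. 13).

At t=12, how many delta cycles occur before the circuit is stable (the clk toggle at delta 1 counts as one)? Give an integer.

t=0 Δ0: s5=0 s0=1 s4=0 s8=1 s7=0 s1=0 clk=0 s3=1 s6=1 s2=0
  Δ1: clk:0→1
  Δ2: s0:1→0, s6:1→0
  Δ3: s1:0→1
  Δ4: s4:0→1
  (4Δ to stable)
t=1 Δ0: s5=0 s0=0 s4=1 s8=1 s7=0 s1=1 clk=1 s3=1 s6=0 s2=0
  Δ1: clk:1→0
  (1Δ to stable)
t=2 Δ0: s5=0 s0=0 s4=1 s8=1 s7=0 s1=1 clk=0 s3=1 s6=0 s2=0
  Δ1: s7:0→1, clk:0→1
  Δ2: s5:0→1, s0:0→1, s4:1→0, s6:0→1, s2:0→1
  Δ3: s8:1→0, s1:1→0
  Δ4: s4:0→1, s1:0→1
  Δ5: s4:1→0
  (5Δ to stable)
t=3 Δ0: s5=1 s0=1 s4=0 s8=0 s7=1 s1=1 clk=1 s3=1 s6=1 s2=1
  Δ1: clk:1→0
  (1Δ to stable)
t=4 Δ0: s5=1 s0=1 s4=0 s8=0 s7=1 s1=1 clk=0 s3=1 s6=1 s2=1
  Δ1: s7:1→0, clk:0→1
  Δ2: s4:0→1, s2:1→0
  Δ3: s5:1→0
  Δ4: s8:0→1
  Δ5: s1:1→0
  Δ6: s4:1→0
  (6Δ to stable)
t=5 Δ0: s5=0 s0=1 s4=0 s8=1 s7=0 s1=0 clk=1 s3=1 s6=1 s2=0
  Δ1: clk:1→0
  (1Δ to stable)
t=6 Δ0: s5=0 s0=1 s4=0 s8=1 s7=0 s1=0 clk=0 s3=1 s6=1 s2=0
  Δ1: clk:0→1
  Δ2: s0:1→0, s6:1→0
  Δ3: s1:0→1
  Δ4: s4:0→1
  (4Δ to stable)
t=7 Δ0: s5=0 s0=0 s4=1 s8=1 s7=0 s1=1 clk=1 s3=1 s6=0 s2=0
  Δ1: clk:1→0
  (1Δ to stable)
t=8 Δ0: s5=0 s0=0 s4=1 s8=1 s7=0 s1=1 clk=0 s3=1 s6=0 s2=0
  Δ1: s7:0→1, clk:0→1
  Δ2: s5:0→1, s0:0→1, s4:1→0, s6:0→1, s2:0→1
  Δ3: s8:1→0, s1:1→0
  Δ4: s4:0→1, s1:0→1
  Δ5: s4:1→0
  (5Δ to stable)
t=9 Δ0: s5=1 s0=1 s4=0 s8=0 s7=1 s1=1 clk=1 s3=1 s6=1 s2=1
  Δ1: clk:1→0
  (1Δ to stable)
t=10 Δ0: s5=1 s0=1 s4=0 s8=0 s7=1 s1=1 clk=0 s3=1 s6=1 s2=1
  Δ1: s7:1→0, clk:0→1
  Δ2: s4:0→1, s2:1→0
  Δ3: s5:1→0
  Δ4: s8:0→1
  Δ5: s1:1→0
  Δ6: s4:1→0
  (6Δ to stable)
t=11 Δ0: s5=0 s0=1 s4=0 s8=1 s7=0 s1=0 clk=1 s3=1 s6=1 s2=0
  Δ1: clk:1→0
  (1Δ to stable)
t=12 Δ0: s5=0 s0=1 s4=0 s8=1 s7=0 s1=0 clk=0 s3=1 s6=1 s2=0
  Δ1: clk:0→1
  Δ2: s0:1→0, s6:1→0
  Δ3: s1:0→1
  Δ4: s4:0→1
  (4Δ to stable)
t=13 Δ0: s5=0 s0=0 s4=1 s8=1 s7=0 s1=1 clk=1 s3=1 s6=0 s2=0
  Δ1: clk:1→0
  (1Δ to stable)

4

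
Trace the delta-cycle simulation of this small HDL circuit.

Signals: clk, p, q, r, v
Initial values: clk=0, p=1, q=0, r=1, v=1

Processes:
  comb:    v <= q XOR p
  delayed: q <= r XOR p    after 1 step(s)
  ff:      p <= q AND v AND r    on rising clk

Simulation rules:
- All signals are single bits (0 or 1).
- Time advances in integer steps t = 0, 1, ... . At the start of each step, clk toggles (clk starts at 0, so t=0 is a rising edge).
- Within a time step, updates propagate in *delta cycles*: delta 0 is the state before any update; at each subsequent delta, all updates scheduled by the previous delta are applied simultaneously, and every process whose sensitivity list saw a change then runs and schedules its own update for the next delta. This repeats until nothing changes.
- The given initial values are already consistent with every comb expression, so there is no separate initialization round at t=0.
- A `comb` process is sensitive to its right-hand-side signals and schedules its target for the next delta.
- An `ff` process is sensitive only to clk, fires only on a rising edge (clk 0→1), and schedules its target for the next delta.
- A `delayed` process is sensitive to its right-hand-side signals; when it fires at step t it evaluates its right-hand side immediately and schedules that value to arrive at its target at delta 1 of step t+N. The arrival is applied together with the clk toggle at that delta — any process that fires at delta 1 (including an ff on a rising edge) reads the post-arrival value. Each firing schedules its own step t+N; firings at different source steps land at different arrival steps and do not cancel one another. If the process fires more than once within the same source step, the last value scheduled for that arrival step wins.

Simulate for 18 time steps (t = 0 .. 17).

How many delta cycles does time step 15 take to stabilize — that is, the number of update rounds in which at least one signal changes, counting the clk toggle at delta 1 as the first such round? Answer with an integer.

2

[bits: q,v,r,clk,p]
t=0: Δ0=01101 Δ1=01111 Δ2=01110 Δ3=00110 | 3Δ
t=1: Δ0=00110 Δ1=10100 Δ2=11100 | 2Δ
t=2: Δ0=11100 Δ1=11110 Δ2=11111 Δ3=10111 | 3Δ
t=3: Δ0=10111 Δ1=00101 Δ2=01101 | 2Δ
t=4: Δ0=01101 Δ1=01111 Δ2=01110 Δ3=00110 | 3Δ
t=5: Δ0=00110 Δ1=10100 Δ2=11100 | 2Δ
t=6: Δ0=11100 Δ1=11110 Δ2=11111 Δ3=10111 | 3Δ
t=7: Δ0=10111 Δ1=00101 Δ2=01101 | 2Δ
t=8: Δ0=01101 Δ1=01111 Δ2=01110 Δ3=00110 | 3Δ
t=9: Δ0=00110 Δ1=10100 Δ2=11100 | 2Δ
t=10: Δ0=11100 Δ1=11110 Δ2=11111 Δ3=10111 | 3Δ
t=11: Δ0=10111 Δ1=00101 Δ2=01101 | 2Δ
t=12: Δ0=01101 Δ1=01111 Δ2=01110 Δ3=00110 | 3Δ
t=13: Δ0=00110 Δ1=10100 Δ2=11100 | 2Δ
t=14: Δ0=11100 Δ1=11110 Δ2=11111 Δ3=10111 | 3Δ
t=15: Δ0=10111 Δ1=00101 Δ2=01101 | 2Δ
t=16: Δ0=01101 Δ1=01111 Δ2=01110 Δ3=00110 | 3Δ
t=17: Δ0=00110 Δ1=10100 Δ2=11100 | 2Δ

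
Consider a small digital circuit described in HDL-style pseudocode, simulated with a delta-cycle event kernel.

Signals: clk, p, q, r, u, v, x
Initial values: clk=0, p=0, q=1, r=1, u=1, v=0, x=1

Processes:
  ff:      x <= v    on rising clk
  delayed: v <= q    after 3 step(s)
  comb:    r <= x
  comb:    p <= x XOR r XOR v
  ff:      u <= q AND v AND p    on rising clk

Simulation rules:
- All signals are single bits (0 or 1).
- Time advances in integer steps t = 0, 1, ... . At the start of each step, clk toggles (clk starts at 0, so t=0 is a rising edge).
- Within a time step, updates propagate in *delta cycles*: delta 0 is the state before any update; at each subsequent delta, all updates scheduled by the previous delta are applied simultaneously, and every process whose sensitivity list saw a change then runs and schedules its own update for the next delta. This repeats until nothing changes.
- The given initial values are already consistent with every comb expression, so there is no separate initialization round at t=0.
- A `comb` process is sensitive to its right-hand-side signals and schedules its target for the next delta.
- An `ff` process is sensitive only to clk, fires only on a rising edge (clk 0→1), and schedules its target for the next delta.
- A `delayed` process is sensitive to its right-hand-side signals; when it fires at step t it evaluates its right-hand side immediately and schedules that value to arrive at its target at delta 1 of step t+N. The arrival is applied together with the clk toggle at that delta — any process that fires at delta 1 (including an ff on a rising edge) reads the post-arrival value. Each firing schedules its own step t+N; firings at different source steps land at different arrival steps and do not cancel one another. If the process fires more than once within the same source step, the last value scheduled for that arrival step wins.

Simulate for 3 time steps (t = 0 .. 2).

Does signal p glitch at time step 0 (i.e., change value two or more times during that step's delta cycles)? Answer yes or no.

yes

[bits: r,clk,v,u,p,q,x]
t=0: Δ0=1001011 Δ1=1101011 Δ2=1100010 Δ3=0100110 Δ4=0100010 | 4Δ
t=1: Δ0=0100010 Δ1=0000010 | 1Δ
t=2: Δ0=0000010 Δ1=0100010 | 1Δ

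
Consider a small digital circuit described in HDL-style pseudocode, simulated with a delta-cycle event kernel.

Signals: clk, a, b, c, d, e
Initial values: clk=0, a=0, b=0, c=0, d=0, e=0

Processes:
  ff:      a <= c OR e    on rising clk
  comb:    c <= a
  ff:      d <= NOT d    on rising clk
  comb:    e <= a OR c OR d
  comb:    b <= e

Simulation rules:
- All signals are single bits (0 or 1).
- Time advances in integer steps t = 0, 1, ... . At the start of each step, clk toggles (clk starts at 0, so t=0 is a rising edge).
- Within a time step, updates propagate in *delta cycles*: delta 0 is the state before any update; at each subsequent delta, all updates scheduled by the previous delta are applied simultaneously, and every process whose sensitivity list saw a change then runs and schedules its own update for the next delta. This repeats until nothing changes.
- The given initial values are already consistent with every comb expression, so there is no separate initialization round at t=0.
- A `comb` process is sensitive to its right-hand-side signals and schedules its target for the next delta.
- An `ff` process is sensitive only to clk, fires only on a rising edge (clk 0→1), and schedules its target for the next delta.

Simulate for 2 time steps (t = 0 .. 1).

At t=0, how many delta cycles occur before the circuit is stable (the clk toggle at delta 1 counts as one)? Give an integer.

[bits: e,clk,d,c,a,b]
t=0: Δ0=000000 Δ1=010000 Δ2=011000 Δ3=111000 Δ4=111001 | 4Δ
t=1: Δ0=111001 Δ1=101001 | 1Δ

4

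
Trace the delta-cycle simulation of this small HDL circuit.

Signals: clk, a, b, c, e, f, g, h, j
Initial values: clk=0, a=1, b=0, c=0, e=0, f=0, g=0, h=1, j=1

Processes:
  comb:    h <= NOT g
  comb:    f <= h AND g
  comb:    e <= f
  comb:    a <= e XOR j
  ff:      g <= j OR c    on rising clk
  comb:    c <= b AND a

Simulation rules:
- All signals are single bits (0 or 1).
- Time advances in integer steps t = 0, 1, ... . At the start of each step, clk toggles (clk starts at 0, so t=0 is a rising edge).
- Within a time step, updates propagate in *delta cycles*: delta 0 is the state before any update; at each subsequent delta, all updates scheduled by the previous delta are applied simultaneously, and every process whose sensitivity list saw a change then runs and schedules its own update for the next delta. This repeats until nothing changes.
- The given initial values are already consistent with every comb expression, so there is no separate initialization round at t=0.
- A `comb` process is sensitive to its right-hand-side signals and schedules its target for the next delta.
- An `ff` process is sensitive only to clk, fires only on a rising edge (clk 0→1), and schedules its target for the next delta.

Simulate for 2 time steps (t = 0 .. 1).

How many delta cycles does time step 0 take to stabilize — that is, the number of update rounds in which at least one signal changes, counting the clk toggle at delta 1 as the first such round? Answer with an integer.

[bits: a,clk,b,j,e,f,h,g,c]
t=0: Δ0=100100100 Δ1=110100100 Δ2=110100110 Δ3=110101010 Δ4=110110010 Δ5=010100010 Δ6=110100010 | 6Δ
t=1: Δ0=110100010 Δ1=100100010 | 1Δ

6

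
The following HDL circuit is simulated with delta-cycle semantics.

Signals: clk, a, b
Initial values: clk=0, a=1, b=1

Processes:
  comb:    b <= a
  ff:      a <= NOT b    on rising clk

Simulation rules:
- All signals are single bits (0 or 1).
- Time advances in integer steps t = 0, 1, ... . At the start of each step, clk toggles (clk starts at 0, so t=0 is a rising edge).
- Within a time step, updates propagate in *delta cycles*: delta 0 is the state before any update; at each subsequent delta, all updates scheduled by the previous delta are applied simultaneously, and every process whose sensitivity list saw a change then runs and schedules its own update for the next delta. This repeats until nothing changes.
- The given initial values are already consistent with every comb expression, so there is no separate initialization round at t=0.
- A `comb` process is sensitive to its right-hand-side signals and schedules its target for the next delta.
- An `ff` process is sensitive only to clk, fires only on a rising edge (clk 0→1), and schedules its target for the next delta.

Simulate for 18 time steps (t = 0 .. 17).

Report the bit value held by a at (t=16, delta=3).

0

t0.Δ0 b=1 a=1 clk=0
t0.Δ1 b=1 a=1 clk=1
t0.Δ2 b=1 a=0 clk=1
t0.Δ3 b=0 a=0 clk=1
t1.Δ0 b=0 a=0 clk=1
t1.Δ1 b=0 a=0 clk=0
t2.Δ0 b=0 a=0 clk=0
t2.Δ1 b=0 a=0 clk=1
t2.Δ2 b=0 a=1 clk=1
t2.Δ3 b=1 a=1 clk=1
t3.Δ0 b=1 a=1 clk=1
t3.Δ1 b=1 a=1 clk=0
t4.Δ0 b=1 a=1 clk=0
t4.Δ1 b=1 a=1 clk=1
t4.Δ2 b=1 a=0 clk=1
t4.Δ3 b=0 a=0 clk=1
t5.Δ0 b=0 a=0 clk=1
t5.Δ1 b=0 a=0 clk=0
t6.Δ0 b=0 a=0 clk=0
t6.Δ1 b=0 a=0 clk=1
t6.Δ2 b=0 a=1 clk=1
t6.Δ3 b=1 a=1 clk=1
t7.Δ0 b=1 a=1 clk=1
t7.Δ1 b=1 a=1 clk=0
t8.Δ0 b=1 a=1 clk=0
t8.Δ1 b=1 a=1 clk=1
t8.Δ2 b=1 a=0 clk=1
t8.Δ3 b=0 a=0 clk=1
t9.Δ0 b=0 a=0 clk=1
t9.Δ1 b=0 a=0 clk=0
t10.Δ0 b=0 a=0 clk=0
t10.Δ1 b=0 a=0 clk=1
t10.Δ2 b=0 a=1 clk=1
t10.Δ3 b=1 a=1 clk=1
t11.Δ0 b=1 a=1 clk=1
t11.Δ1 b=1 a=1 clk=0
t12.Δ0 b=1 a=1 clk=0
t12.Δ1 b=1 a=1 clk=1
t12.Δ2 b=1 a=0 clk=1
t12.Δ3 b=0 a=0 clk=1
t13.Δ0 b=0 a=0 clk=1
t13.Δ1 b=0 a=0 clk=0
t14.Δ0 b=0 a=0 clk=0
t14.Δ1 b=0 a=0 clk=1
t14.Δ2 b=0 a=1 clk=1
t14.Δ3 b=1 a=1 clk=1
t15.Δ0 b=1 a=1 clk=1
t15.Δ1 b=1 a=1 clk=0
t16.Δ0 b=1 a=1 clk=0
t16.Δ1 b=1 a=1 clk=1
t16.Δ2 b=1 a=0 clk=1
t16.Δ3 b=0 a=0 clk=1
t17.Δ0 b=0 a=0 clk=1
t17.Δ1 b=0 a=0 clk=0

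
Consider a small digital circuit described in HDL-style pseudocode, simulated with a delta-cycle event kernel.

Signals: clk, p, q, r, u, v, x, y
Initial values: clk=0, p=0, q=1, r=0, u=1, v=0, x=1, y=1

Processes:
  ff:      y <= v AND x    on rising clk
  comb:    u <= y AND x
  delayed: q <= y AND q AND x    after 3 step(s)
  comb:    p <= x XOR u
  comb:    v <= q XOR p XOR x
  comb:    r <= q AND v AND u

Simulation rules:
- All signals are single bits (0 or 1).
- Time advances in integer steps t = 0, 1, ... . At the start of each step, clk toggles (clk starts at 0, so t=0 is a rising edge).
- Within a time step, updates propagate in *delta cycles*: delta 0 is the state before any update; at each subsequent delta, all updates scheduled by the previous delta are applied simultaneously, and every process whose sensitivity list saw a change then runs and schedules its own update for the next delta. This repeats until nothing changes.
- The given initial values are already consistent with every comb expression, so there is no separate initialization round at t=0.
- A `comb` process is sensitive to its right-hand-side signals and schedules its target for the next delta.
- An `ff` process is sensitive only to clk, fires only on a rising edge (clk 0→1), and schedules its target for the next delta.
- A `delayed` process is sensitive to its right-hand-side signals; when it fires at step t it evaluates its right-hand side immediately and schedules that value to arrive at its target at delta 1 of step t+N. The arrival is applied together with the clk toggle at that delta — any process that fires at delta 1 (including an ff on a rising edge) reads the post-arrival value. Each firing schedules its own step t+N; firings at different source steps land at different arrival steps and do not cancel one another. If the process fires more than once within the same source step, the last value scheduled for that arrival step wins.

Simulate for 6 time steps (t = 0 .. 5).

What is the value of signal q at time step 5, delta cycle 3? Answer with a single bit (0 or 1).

1

[bits: clk,v,u,y,r,p,x,q]
t=0: Δ0=00110011 Δ1=10110011 Δ2=10100011 Δ3=10000011 Δ4=10000111 Δ5=11000111 | 5Δ
t=1: Δ0=11000111 Δ1=01000111 | 1Δ
t=2: Δ0=01000111 Δ1=11000111 Δ2=11010111 Δ3=11110111 Δ4=11111011 Δ5=10111011 Δ6=10110011 | 6Δ
t=3: Δ0=10110011 Δ1=00110010 Δ2=01110010 | 2Δ
t=4: Δ0=01110010 Δ1=11110010 | 1Δ
t=5: Δ0=11110010 Δ1=01110011 Δ2=00111011 Δ3=00110011 | 3Δ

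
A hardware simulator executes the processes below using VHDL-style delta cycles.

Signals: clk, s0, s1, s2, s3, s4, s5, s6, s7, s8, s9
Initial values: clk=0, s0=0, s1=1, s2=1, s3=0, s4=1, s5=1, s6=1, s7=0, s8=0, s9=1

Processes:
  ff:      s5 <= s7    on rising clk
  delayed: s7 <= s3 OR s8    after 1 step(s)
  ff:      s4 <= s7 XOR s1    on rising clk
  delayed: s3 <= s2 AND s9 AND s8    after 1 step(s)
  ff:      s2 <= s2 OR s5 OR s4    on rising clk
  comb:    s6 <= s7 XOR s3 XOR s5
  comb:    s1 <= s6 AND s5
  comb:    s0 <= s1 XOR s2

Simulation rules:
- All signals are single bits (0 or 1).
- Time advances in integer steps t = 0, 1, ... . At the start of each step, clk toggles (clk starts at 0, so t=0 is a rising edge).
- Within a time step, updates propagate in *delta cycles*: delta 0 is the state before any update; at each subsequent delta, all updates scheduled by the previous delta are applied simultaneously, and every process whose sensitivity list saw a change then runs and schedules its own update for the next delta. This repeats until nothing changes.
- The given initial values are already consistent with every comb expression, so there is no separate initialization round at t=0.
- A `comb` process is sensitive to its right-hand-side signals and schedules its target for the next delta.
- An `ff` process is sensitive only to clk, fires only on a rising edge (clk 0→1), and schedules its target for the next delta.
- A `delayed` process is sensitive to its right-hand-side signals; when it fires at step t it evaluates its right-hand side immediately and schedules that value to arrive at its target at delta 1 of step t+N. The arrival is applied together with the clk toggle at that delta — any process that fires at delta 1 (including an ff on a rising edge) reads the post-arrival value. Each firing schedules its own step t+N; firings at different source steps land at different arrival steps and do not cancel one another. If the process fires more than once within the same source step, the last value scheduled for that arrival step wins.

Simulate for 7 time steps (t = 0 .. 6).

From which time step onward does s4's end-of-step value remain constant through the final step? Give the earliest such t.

2

t0.Δ0 s3=0 clk=0 s5=1 s4=1 s8=0 s6=1 s1=1 s2=1 s0=0 s9=1 s7=0
t0.Δ1 s3=0 clk=1 s5=1 s4=1 s8=0 s6=1 s1=1 s2=1 s0=0 s9=1 s7=0
t0.Δ2 s3=0 clk=1 s5=0 s4=1 s8=0 s6=1 s1=1 s2=1 s0=0 s9=1 s7=0
t0.Δ3 s3=0 clk=1 s5=0 s4=1 s8=0 s6=0 s1=0 s2=1 s0=0 s9=1 s7=0
t0.Δ4 s3=0 clk=1 s5=0 s4=1 s8=0 s6=0 s1=0 s2=1 s0=1 s9=1 s7=0
t1.Δ0 s3=0 clk=1 s5=0 s4=1 s8=0 s6=0 s1=0 s2=1 s0=1 s9=1 s7=0
t1.Δ1 s3=0 clk=0 s5=0 s4=1 s8=0 s6=0 s1=0 s2=1 s0=1 s9=1 s7=0
t2.Δ0 s3=0 clk=0 s5=0 s4=1 s8=0 s6=0 s1=0 s2=1 s0=1 s9=1 s7=0
t2.Δ1 s3=0 clk=1 s5=0 s4=1 s8=0 s6=0 s1=0 s2=1 s0=1 s9=1 s7=0
t2.Δ2 s3=0 clk=1 s5=0 s4=0 s8=0 s6=0 s1=0 s2=1 s0=1 s9=1 s7=0
t3.Δ0 s3=0 clk=1 s5=0 s4=0 s8=0 s6=0 s1=0 s2=1 s0=1 s9=1 s7=0
t3.Δ1 s3=0 clk=0 s5=0 s4=0 s8=0 s6=0 s1=0 s2=1 s0=1 s9=1 s7=0
t4.Δ0 s3=0 clk=0 s5=0 s4=0 s8=0 s6=0 s1=0 s2=1 s0=1 s9=1 s7=0
t4.Δ1 s3=0 clk=1 s5=0 s4=0 s8=0 s6=0 s1=0 s2=1 s0=1 s9=1 s7=0
t5.Δ0 s3=0 clk=1 s5=0 s4=0 s8=0 s6=0 s1=0 s2=1 s0=1 s9=1 s7=0
t5.Δ1 s3=0 clk=0 s5=0 s4=0 s8=0 s6=0 s1=0 s2=1 s0=1 s9=1 s7=0
t6.Δ0 s3=0 clk=0 s5=0 s4=0 s8=0 s6=0 s1=0 s2=1 s0=1 s9=1 s7=0
t6.Δ1 s3=0 clk=1 s5=0 s4=0 s8=0 s6=0 s1=0 s2=1 s0=1 s9=1 s7=0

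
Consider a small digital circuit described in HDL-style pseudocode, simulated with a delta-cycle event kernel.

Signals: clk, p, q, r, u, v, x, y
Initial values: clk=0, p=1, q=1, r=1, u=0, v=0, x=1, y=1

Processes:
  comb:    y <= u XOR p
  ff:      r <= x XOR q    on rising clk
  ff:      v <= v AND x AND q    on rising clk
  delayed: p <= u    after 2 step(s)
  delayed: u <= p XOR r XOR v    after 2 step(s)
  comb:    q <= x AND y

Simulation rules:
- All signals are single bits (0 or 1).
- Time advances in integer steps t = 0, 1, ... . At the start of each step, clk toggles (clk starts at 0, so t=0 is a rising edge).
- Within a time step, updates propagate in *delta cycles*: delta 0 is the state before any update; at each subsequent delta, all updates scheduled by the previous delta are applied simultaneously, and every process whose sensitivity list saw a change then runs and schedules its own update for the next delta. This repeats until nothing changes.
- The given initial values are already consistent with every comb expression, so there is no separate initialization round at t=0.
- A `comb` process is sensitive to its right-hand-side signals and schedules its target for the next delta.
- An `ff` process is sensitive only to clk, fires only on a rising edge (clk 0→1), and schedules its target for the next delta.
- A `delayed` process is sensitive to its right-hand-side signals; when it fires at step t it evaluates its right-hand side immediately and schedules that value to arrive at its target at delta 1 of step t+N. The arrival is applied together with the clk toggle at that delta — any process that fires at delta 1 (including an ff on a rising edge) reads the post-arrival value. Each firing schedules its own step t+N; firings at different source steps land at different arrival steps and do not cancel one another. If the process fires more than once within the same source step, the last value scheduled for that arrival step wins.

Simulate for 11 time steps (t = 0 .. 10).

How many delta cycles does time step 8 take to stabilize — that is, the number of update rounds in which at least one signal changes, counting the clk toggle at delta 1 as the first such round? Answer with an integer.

3

t0.Δ0 clk=0 y=1 x=1 u=0 p=1 r=1 v=0 q=1
t0.Δ1 clk=1 y=1 x=1 u=0 p=1 r=1 v=0 q=1
t0.Δ2 clk=1 y=1 x=1 u=0 p=1 r=0 v=0 q=1
t1.Δ0 clk=1 y=1 x=1 u=0 p=1 r=0 v=0 q=1
t1.Δ1 clk=0 y=1 x=1 u=0 p=1 r=0 v=0 q=1
t2.Δ0 clk=0 y=1 x=1 u=0 p=1 r=0 v=0 q=1
t2.Δ1 clk=1 y=1 x=1 u=1 p=1 r=0 v=0 q=1
t2.Δ2 clk=1 y=0 x=1 u=1 p=1 r=0 v=0 q=1
t2.Δ3 clk=1 y=0 x=1 u=1 p=1 r=0 v=0 q=0
t3.Δ0 clk=1 y=0 x=1 u=1 p=1 r=0 v=0 q=0
t3.Δ1 clk=0 y=0 x=1 u=1 p=1 r=0 v=0 q=0
t4.Δ0 clk=0 y=0 x=1 u=1 p=1 r=0 v=0 q=0
t4.Δ1 clk=1 y=0 x=1 u=1 p=1 r=0 v=0 q=0
t4.Δ2 clk=1 y=0 x=1 u=1 p=1 r=1 v=0 q=0
t5.Δ0 clk=1 y=0 x=1 u=1 p=1 r=1 v=0 q=0
t5.Δ1 clk=0 y=0 x=1 u=1 p=1 r=1 v=0 q=0
t6.Δ0 clk=0 y=0 x=1 u=1 p=1 r=1 v=0 q=0
t6.Δ1 clk=1 y=0 x=1 u=0 p=1 r=1 v=0 q=0
t6.Δ2 clk=1 y=1 x=1 u=0 p=1 r=1 v=0 q=0
t6.Δ3 clk=1 y=1 x=1 u=0 p=1 r=1 v=0 q=1
t7.Δ0 clk=1 y=1 x=1 u=0 p=1 r=1 v=0 q=1
t7.Δ1 clk=0 y=1 x=1 u=0 p=1 r=1 v=0 q=1
t8.Δ0 clk=0 y=1 x=1 u=0 p=1 r=1 v=0 q=1
t8.Δ1 clk=1 y=1 x=1 u=0 p=0 r=1 v=0 q=1
t8.Δ2 clk=1 y=0 x=1 u=0 p=0 r=0 v=0 q=1
t8.Δ3 clk=1 y=0 x=1 u=0 p=0 r=0 v=0 q=0
t9.Δ0 clk=1 y=0 x=1 u=0 p=0 r=0 v=0 q=0
t9.Δ1 clk=0 y=0 x=1 u=0 p=0 r=0 v=0 q=0
t10.Δ0 clk=0 y=0 x=1 u=0 p=0 r=0 v=0 q=0
t10.Δ1 clk=1 y=0 x=1 u=0 p=0 r=0 v=0 q=0
t10.Δ2 clk=1 y=0 x=1 u=0 p=0 r=1 v=0 q=0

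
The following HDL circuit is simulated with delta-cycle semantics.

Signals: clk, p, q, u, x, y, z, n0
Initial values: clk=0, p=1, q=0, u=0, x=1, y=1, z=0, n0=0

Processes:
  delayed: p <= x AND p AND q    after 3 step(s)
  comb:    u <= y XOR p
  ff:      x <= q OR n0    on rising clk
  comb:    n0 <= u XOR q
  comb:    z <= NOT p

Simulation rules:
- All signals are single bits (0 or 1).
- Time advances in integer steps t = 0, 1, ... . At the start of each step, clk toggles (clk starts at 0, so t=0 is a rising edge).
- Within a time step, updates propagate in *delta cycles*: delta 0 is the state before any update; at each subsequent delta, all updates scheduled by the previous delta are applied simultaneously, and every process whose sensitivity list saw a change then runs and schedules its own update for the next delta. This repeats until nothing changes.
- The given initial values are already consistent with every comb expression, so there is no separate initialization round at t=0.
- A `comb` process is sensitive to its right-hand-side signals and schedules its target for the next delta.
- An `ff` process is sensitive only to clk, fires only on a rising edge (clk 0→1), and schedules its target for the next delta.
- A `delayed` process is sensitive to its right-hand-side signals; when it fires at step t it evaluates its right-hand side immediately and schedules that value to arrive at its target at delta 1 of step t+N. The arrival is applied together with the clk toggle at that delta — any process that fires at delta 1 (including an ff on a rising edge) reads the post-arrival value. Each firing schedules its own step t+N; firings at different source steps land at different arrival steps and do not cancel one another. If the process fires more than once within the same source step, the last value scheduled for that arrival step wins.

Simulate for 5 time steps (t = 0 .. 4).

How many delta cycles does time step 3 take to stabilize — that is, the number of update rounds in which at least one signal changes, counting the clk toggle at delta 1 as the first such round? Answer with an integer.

t=0 Δ0: y=1 clk=0 q=0 x=1 n0=0 p=1 u=0 z=0
  Δ1: clk:0→1
  Δ2: x:1→0
  (2Δ to stable)
t=1 Δ0: y=1 clk=1 q=0 x=0 n0=0 p=1 u=0 z=0
  Δ1: clk:1→0
  (1Δ to stable)
t=2 Δ0: y=1 clk=0 q=0 x=0 n0=0 p=1 u=0 z=0
  Δ1: clk:0→1
  (1Δ to stable)
t=3 Δ0: y=1 clk=1 q=0 x=0 n0=0 p=1 u=0 z=0
  Δ1: clk:1→0, p:1→0
  Δ2: u:0→1, z:0→1
  Δ3: n0:0→1
  (3Δ to stable)
t=4 Δ0: y=1 clk=0 q=0 x=0 n0=1 p=0 u=1 z=1
  Δ1: clk:0→1
  Δ2: x:0→1
  (2Δ to stable)

3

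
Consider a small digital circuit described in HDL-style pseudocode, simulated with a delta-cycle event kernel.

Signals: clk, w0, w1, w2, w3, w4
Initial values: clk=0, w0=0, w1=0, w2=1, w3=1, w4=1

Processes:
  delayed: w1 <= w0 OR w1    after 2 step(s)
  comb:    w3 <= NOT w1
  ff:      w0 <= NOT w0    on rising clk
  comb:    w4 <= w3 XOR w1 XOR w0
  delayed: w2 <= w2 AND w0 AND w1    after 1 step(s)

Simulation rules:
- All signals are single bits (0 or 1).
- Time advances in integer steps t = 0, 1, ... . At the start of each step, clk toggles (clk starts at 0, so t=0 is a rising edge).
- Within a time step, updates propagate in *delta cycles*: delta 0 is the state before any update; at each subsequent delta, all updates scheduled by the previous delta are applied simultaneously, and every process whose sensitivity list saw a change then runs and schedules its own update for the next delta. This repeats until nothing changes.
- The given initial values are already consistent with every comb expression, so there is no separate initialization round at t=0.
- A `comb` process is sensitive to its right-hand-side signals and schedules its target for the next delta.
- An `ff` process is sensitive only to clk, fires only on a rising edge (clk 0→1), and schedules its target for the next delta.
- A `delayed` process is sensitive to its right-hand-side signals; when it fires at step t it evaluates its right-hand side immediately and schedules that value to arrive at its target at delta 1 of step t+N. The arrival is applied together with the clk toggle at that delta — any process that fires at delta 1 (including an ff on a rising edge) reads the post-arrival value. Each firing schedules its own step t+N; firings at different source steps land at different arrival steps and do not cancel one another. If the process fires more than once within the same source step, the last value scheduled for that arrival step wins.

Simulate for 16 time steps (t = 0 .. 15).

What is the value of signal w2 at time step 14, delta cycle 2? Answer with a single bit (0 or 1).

t=0 Δ0: w1=0 w4=1 w0=0 w2=1 w3=1 clk=0
  Δ1: clk:0→1
  Δ2: w0:0→1
  Δ3: w4:1→0
  (3Δ to stable)
t=1 Δ0: w1=0 w4=0 w0=1 w2=1 w3=1 clk=1
  Δ1: w2:1→0, clk:1→0
  (1Δ to stable)
t=2 Δ0: w1=0 w4=0 w0=1 w2=0 w3=1 clk=0
  Δ1: w1:0→1, clk:0→1
  Δ2: w4:0→1, w0:1→0, w3:1→0
  (2Δ to stable)
t=3 Δ0: w1=1 w4=1 w0=0 w2=0 w3=0 clk=1
  Δ1: clk:1→0
  (1Δ to stable)
t=4 Δ0: w1=1 w4=1 w0=0 w2=0 w3=0 clk=0
  Δ1: clk:0→1
  Δ2: w0:0→1
  Δ3: w4:1→0
  (3Δ to stable)
t=5 Δ0: w1=1 w4=0 w0=1 w2=0 w3=0 clk=1
  Δ1: clk:1→0
  (1Δ to stable)
t=6 Δ0: w1=1 w4=0 w0=1 w2=0 w3=0 clk=0
  Δ1: clk:0→1
  Δ2: w0:1→0
  Δ3: w4:0→1
  (3Δ to stable)
t=7 Δ0: w1=1 w4=1 w0=0 w2=0 w3=0 clk=1
  Δ1: clk:1→0
  (1Δ to stable)
t=8 Δ0: w1=1 w4=1 w0=0 w2=0 w3=0 clk=0
  Δ1: clk:0→1
  Δ2: w0:0→1
  Δ3: w4:1→0
  (3Δ to stable)
t=9 Δ0: w1=1 w4=0 w0=1 w2=0 w3=0 clk=1
  Δ1: clk:1→0
  (1Δ to stable)
t=10 Δ0: w1=1 w4=0 w0=1 w2=0 w3=0 clk=0
  Δ1: clk:0→1
  Δ2: w0:1→0
  Δ3: w4:0→1
  (3Δ to stable)
t=11 Δ0: w1=1 w4=1 w0=0 w2=0 w3=0 clk=1
  Δ1: clk:1→0
  (1Δ to stable)
t=12 Δ0: w1=1 w4=1 w0=0 w2=0 w3=0 clk=0
  Δ1: clk:0→1
  Δ2: w0:0→1
  Δ3: w4:1→0
  (3Δ to stable)
t=13 Δ0: w1=1 w4=0 w0=1 w2=0 w3=0 clk=1
  Δ1: clk:1→0
  (1Δ to stable)
t=14 Δ0: w1=1 w4=0 w0=1 w2=0 w3=0 clk=0
  Δ1: clk:0→1
  Δ2: w0:1→0
  Δ3: w4:0→1
  (3Δ to stable)
t=15 Δ0: w1=1 w4=1 w0=0 w2=0 w3=0 clk=1
  Δ1: clk:1→0
  (1Δ to stable)

0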